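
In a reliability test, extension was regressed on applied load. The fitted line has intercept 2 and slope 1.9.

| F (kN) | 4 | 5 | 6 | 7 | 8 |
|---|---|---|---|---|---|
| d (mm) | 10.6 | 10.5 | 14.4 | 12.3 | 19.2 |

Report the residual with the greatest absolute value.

F=4: ŷ = 2 + 1.9·4 = 9.6; r = 10.6 − 9.6 = 1
F=5: ŷ = 2 + 1.9·5 = 11.5; r = 10.5 − 11.5 = -1
F=6: ŷ = 2 + 1.9·6 = 13.4; r = 14.4 − 13.4 = 1
F=7: ŷ = 2 + 1.9·7 = 15.3; r = 12.3 − 15.3 = -3
F=8: ŷ = 2 + 1.9·8 = 17.2; r = 19.2 − 17.2 = 2
Largest |r| is 3 at F = 7, residual -3.

r = -3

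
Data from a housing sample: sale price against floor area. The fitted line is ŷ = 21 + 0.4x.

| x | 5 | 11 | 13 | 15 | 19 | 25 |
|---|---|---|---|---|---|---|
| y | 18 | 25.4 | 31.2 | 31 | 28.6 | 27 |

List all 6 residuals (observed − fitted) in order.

-5, 0, 5, 4, 0, -4

x=5: ŷ = 21 + 0.4·5 = 23; e = 18 − 23 = -5
x=11: ŷ = 21 + 0.4·11 = 25.4; e = 25.4 − 25.4 = 0
x=13: ŷ = 21 + 0.4·13 = 26.2; e = 31.2 − 26.2 = 5
x=15: ŷ = 21 + 0.4·15 = 27; e = 31 − 27 = 4
x=19: ŷ = 21 + 0.4·19 = 28.6; e = 28.6 − 28.6 = 0
x=25: ŷ = 21 + 0.4·25 = 31; e = 27 − 31 = -4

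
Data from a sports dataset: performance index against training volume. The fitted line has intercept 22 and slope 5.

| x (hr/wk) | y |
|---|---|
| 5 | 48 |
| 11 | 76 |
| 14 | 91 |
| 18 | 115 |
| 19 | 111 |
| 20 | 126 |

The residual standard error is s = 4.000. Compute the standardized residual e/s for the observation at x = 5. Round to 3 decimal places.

ŷ = 22 + 5·5 = 47
e = 48 − 47 = 1
e/s = 1 / 4.000 = 0.250

0.250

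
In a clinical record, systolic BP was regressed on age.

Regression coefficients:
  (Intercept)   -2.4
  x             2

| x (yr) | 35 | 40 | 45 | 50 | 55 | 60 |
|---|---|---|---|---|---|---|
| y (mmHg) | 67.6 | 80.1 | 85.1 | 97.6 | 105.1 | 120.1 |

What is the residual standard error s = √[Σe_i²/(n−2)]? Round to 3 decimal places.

s = 2.500

x=35: ŷ = -2.4 + 2·35 = 67.6; e = 67.6 − 67.6 = 0
x=40: ŷ = -2.4 + 2·40 = 77.6; e = 80.1 − 77.6 = 2.5
x=45: ŷ = -2.4 + 2·45 = 87.6; e = 85.1 − 87.6 = -2.5
x=50: ŷ = -2.4 + 2·50 = 97.6; e = 97.6 − 97.6 = 0
x=55: ŷ = -2.4 + 2·55 = 107.6; e = 105.1 − 107.6 = -2.5
x=60: ŷ = -2.4 + 2·60 = 117.6; e = 120.1 − 117.6 = 2.5
SSE = 0 + 6.25 + 6.25 + 0 + 6.25 + 6.25 = 25
s = √(25/4) = √6.25 ≈ 2.500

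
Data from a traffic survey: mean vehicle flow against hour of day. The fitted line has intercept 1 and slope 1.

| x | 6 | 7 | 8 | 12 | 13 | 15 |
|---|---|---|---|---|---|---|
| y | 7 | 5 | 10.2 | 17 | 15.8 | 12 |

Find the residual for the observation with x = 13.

e = 1.8

ŷ = 1 + 13 = 14
e = 15.8 − 14 = 1.8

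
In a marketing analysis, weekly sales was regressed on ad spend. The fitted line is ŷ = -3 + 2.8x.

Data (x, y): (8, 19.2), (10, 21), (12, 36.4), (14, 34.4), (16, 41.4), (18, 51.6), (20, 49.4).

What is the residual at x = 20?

e = -3.6

ŷ = -3 + 2.8·20 = 53
e = 49.4 − 53 = -3.6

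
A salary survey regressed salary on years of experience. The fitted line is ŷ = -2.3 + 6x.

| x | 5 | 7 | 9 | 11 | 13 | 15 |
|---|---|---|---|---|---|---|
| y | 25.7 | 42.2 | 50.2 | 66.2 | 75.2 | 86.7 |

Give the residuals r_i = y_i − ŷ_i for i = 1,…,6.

-2, 2.5, -1.5, 2.5, -0.5, -1

x=5: ŷ = -2.3 + 6·5 = 27.7; r = 25.7 − 27.7 = -2
x=7: ŷ = -2.3 + 6·7 = 39.7; r = 42.2 − 39.7 = 2.5
x=9: ŷ = -2.3 + 6·9 = 51.7; r = 50.2 − 51.7 = -1.5
x=11: ŷ = -2.3 + 6·11 = 63.7; r = 66.2 − 63.7 = 2.5
x=13: ŷ = -2.3 + 6·13 = 75.7; r = 75.2 − 75.7 = -0.5
x=15: ŷ = -2.3 + 6·15 = 87.7; r = 86.7 − 87.7 = -1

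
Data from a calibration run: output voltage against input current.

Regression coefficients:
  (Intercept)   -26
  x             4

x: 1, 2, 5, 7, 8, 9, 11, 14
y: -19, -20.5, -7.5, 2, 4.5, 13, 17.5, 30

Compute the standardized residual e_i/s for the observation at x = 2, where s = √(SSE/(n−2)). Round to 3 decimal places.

x=1: ŷ = -26 + 4·1 = -22; e = -19 − (-22) = 3
x=2: ŷ = -26 + 4·2 = -18; e = -20.5 − (-18) = -2.5
x=5: ŷ = -26 + 4·5 = -6; e = -7.5 − (-6) = -1.5
x=7: ŷ = -26 + 4·7 = 2; e = 2 − 2 = 0
x=8: ŷ = -26 + 4·8 = 6; e = 4.5 − 6 = -1.5
x=9: ŷ = -26 + 4·9 = 10; e = 13 − 10 = 3
x=11: ŷ = -26 + 4·11 = 18; e = 17.5 − 18 = -0.5
x=14: ŷ = -26 + 4·14 = 30; e = 30 − 30 = 0
SSE = 9 + 6.25 + 2.25 + 0 + 2.25 + 9 + 0.25 + 0 = 29
s = √(29/6) = 2.19848
e/s = -2.5 / 2.19848 = -1.137

-1.137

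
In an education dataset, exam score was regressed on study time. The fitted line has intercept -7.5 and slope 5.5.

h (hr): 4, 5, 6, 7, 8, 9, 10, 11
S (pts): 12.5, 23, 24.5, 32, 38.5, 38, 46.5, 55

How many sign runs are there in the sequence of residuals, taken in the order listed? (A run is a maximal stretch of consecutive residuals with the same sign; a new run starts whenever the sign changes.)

6 runs

h=4: Ŝ = -7.5 + 5.5·4 = 14.5; r = 12.5 − 14.5 = -2
h=5: Ŝ = -7.5 + 5.5·5 = 20; r = 23 − 20 = 3
h=6: Ŝ = -7.5 + 5.5·6 = 25.5; r = 24.5 − 25.5 = -1
h=7: Ŝ = -7.5 + 5.5·7 = 31; r = 32 − 31 = 1
h=8: Ŝ = -7.5 + 5.5·8 = 36.5; r = 38.5 − 36.5 = 2
h=9: Ŝ = -7.5 + 5.5·9 = 42; r = 38 − 42 = -4
h=10: Ŝ = -7.5 + 5.5·10 = 47.5; r = 46.5 − 47.5 = -1
h=11: Ŝ = -7.5 + 5.5·11 = 53; r = 55 − 53 = 2
Signs: − + − + + − − +
Runs: −×1, +×1, −×1, +×2, −×2, +×1 → 6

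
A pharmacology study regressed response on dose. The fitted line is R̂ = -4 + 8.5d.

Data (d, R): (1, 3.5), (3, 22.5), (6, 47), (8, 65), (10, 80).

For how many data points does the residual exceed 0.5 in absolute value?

d=1: R̂ = -4 + 8.5·1 = 4.5; e = 3.5 − 4.5 = -1
d=3: R̂ = -4 + 8.5·3 = 21.5; e = 22.5 − 21.5 = 1
d=6: R̂ = -4 + 8.5·6 = 47; e = 47 − 47 = 0
d=8: R̂ = -4 + 8.5·8 = 64; e = 65 − 64 = 1
d=10: R̂ = -4 + 8.5·10 = 81; e = 80 − 81 = -1
|e| > 0.5: d=1 (|e|=1), d=3 (|e|=1), d=8 (|e|=1), d=10 (|e|=1) → 4

4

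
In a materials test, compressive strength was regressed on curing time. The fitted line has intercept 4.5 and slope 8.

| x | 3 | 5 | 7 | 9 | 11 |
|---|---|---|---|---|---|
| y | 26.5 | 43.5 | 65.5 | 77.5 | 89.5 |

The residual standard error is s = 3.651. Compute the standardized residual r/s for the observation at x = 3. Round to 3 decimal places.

ŷ = 4.5 + 8·3 = 28.5
r = 26.5 − 28.5 = -2
r/s = -2 / 3.651 = -0.548

-0.548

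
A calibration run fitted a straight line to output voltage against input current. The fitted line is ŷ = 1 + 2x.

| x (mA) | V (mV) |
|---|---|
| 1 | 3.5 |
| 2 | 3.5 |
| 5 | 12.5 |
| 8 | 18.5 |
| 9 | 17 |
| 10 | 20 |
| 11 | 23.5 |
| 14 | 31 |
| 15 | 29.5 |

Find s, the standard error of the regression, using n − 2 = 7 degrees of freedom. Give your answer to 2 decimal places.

s = 1.63

x=1: ŷ = 1 + 2·1 = 3; r = 3.5 − 3 = 0.5
x=2: ŷ = 1 + 2·2 = 5; r = 3.5 − 5 = -1.5
x=5: ŷ = 1 + 2·5 = 11; r = 12.5 − 11 = 1.5
x=8: ŷ = 1 + 2·8 = 17; r = 18.5 − 17 = 1.5
x=9: ŷ = 1 + 2·9 = 19; r = 17 − 19 = -2
x=10: ŷ = 1 + 2·10 = 21; r = 20 − 21 = -1
x=11: ŷ = 1 + 2·11 = 23; r = 23.5 − 23 = 0.5
x=14: ŷ = 1 + 2·14 = 29; r = 31 − 29 = 2
x=15: ŷ = 1 + 2·15 = 31; r = 29.5 − 31 = -1.5
SSE = 0.25 + 2.25 + 2.25 + 2.25 + 4 + 1 + 0.25 + 4 + 2.25 = 18.5
s = √(18.5/7) = √2.64286 ≈ 1.63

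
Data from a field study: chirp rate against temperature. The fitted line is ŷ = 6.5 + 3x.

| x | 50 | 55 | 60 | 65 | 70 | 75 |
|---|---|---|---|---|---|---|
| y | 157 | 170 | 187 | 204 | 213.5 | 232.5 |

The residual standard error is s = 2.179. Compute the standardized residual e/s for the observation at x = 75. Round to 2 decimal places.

ŷ = 6.5 + 3·75 = 231.5
e = 232.5 − 231.5 = 1
e/s = 1 / 2.179 = 0.46

0.46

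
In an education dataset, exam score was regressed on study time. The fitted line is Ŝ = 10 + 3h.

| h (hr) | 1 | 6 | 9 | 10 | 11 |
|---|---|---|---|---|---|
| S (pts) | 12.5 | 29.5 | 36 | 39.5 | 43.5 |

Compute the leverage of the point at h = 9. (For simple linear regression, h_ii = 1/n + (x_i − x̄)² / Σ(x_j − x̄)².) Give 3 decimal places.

h = 0.239

h̄ = (1 + 6 + 9 + 10 + 11)/5 = 7.4
Σ(h − h̄)² = 40.96 + 1.96 + 2.56 + 6.76 + 12.96 = 65.2
h = 1/5 + (1.6)²/65.2 = 0.2 + 0.0392638 = 0.239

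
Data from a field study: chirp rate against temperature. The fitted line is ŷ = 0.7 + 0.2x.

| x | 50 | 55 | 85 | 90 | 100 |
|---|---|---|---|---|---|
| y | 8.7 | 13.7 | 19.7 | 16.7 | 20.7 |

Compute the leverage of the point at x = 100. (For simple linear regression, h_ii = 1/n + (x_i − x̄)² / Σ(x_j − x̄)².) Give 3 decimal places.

x̄ = (50 + 55 + 85 + 90 + 100)/5 = 76
Σ(x − x̄)² = 676 + 441 + 81 + 196 + 576 = 1970
h = 1/5 + (24)²/1970 = 0.2 + 0.292386 = 0.492

h = 0.492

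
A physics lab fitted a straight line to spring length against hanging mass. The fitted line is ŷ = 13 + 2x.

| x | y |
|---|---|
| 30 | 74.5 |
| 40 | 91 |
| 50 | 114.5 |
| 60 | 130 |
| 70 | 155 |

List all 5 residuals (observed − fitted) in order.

1.5, -2, 1.5, -3, 2

x=30: ŷ = 13 + 2·30 = 73; e = 74.5 − 73 = 1.5
x=40: ŷ = 13 + 2·40 = 93; e = 91 − 93 = -2
x=50: ŷ = 13 + 2·50 = 113; e = 114.5 − 113 = 1.5
x=60: ŷ = 13 + 2·60 = 133; e = 130 − 133 = -3
x=70: ŷ = 13 + 2·70 = 153; e = 155 − 153 = 2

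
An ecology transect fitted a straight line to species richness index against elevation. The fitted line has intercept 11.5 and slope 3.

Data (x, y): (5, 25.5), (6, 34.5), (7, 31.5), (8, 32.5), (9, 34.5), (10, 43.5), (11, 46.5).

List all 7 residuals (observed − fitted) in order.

x=5: ŷ = 11.5 + 3·5 = 26.5; r = 25.5 − 26.5 = -1
x=6: ŷ = 11.5 + 3·6 = 29.5; r = 34.5 − 29.5 = 5
x=7: ŷ = 11.5 + 3·7 = 32.5; r = 31.5 − 32.5 = -1
x=8: ŷ = 11.5 + 3·8 = 35.5; r = 32.5 − 35.5 = -3
x=9: ŷ = 11.5 + 3·9 = 38.5; r = 34.5 − 38.5 = -4
x=10: ŷ = 11.5 + 3·10 = 41.5; r = 43.5 − 41.5 = 2
x=11: ŷ = 11.5 + 3·11 = 44.5; r = 46.5 − 44.5 = 2

-1, 5, -1, -3, -4, 2, 2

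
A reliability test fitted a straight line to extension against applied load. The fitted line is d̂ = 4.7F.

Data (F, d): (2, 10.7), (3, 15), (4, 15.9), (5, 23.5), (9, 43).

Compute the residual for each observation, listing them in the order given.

F=2: d̂ = 4.7·2 = 9.4; e = 10.7 − 9.4 = 1.3
F=3: d̂ = 4.7·3 = 14.1; e = 15 − 14.1 = 0.9
F=4: d̂ = 4.7·4 = 18.8; e = 15.9 − 18.8 = -2.9
F=5: d̂ = 4.7·5 = 23.5; e = 23.5 − 23.5 = 0
F=9: d̂ = 4.7·9 = 42.3; e = 43 − 42.3 = 0.7

1.3, 0.9, -2.9, 0, 0.7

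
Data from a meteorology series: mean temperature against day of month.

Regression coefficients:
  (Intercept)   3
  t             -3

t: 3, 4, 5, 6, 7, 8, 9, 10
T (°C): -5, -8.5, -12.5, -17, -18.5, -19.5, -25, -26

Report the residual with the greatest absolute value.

t=3: ŷ = 3 − 3·3 = -6; r = -5 − (-6) = 1
t=4: ŷ = 3 − 3·4 = -9; r = -8.5 − (-9) = 0.5
t=5: ŷ = 3 − 3·5 = -12; r = -12.5 − (-12) = -0.5
t=6: ŷ = 3 − 3·6 = -15; r = -17 − (-15) = -2
t=7: ŷ = 3 − 3·7 = -18; r = -18.5 − (-18) = -0.5
t=8: ŷ = 3 − 3·8 = -21; r = -19.5 − (-21) = 1.5
t=9: ŷ = 3 − 3·9 = -24; r = -25 − (-24) = -1
t=10: ŷ = 3 − 3·10 = -27; r = -26 − (-27) = 1
Largest |r| is 2 at t = 6, residual -2.

r = -2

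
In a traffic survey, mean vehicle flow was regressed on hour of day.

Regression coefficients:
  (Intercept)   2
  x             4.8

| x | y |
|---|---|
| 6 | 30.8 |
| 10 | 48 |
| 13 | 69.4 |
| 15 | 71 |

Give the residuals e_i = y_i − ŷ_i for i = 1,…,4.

0, -2, 5, -3

x=6: ŷ = 2 + 4.8·6 = 30.8; e = 30.8 − 30.8 = 0
x=10: ŷ = 2 + 4.8·10 = 50; e = 48 − 50 = -2
x=13: ŷ = 2 + 4.8·13 = 64.4; e = 69.4 − 64.4 = 5
x=15: ŷ = 2 + 4.8·15 = 74; e = 71 − 74 = -3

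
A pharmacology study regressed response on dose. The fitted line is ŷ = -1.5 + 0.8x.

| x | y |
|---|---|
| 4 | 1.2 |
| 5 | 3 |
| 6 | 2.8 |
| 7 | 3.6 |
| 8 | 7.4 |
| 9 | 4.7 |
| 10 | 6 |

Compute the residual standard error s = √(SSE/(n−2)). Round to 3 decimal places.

s = 1.304

x=4: ŷ = -1.5 + 0.8·4 = 1.7; r = 1.2 − 1.7 = -0.5
x=5: ŷ = -1.5 + 0.8·5 = 2.5; r = 3 − 2.5 = 0.5
x=6: ŷ = -1.5 + 0.8·6 = 3.3; r = 2.8 − 3.3 = -0.5
x=7: ŷ = -1.5 + 0.8·7 = 4.1; r = 3.6 − 4.1 = -0.5
x=8: ŷ = -1.5 + 0.8·8 = 4.9; r = 7.4 − 4.9 = 2.5
x=9: ŷ = -1.5 + 0.8·9 = 5.7; r = 4.7 − 5.7 = -1
x=10: ŷ = -1.5 + 0.8·10 = 6.5; r = 6 − 6.5 = -0.5
SSE = 0.25 + 0.25 + 0.25 + 0.25 + 6.25 + 1 + 0.25 = 8.5
s = √(8.5/5) = √1.7 ≈ 1.304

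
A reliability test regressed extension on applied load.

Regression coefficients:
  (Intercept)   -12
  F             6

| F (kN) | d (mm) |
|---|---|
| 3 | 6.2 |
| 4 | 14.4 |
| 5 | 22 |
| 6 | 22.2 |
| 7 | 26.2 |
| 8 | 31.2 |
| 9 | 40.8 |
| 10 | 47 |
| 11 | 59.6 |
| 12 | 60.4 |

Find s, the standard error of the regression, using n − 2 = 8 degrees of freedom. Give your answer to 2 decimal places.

s = 3.47

F=3: ŷ = -12 + 6·3 = 6; e = 6.2 − 6 = 0.2
F=4: ŷ = -12 + 6·4 = 12; e = 14.4 − 12 = 2.4
F=5: ŷ = -12 + 6·5 = 18; e = 22 − 18 = 4
F=6: ŷ = -12 + 6·6 = 24; e = 22.2 − 24 = -1.8
F=7: ŷ = -12 + 6·7 = 30; e = 26.2 − 30 = -3.8
F=8: ŷ = -12 + 6·8 = 36; e = 31.2 − 36 = -4.8
F=9: ŷ = -12 + 6·9 = 42; e = 40.8 − 42 = -1.2
F=10: ŷ = -12 + 6·10 = 48; e = 47 − 48 = -1
F=11: ŷ = -12 + 6·11 = 54; e = 59.6 − 54 = 5.6
F=12: ŷ = -12 + 6·12 = 60; e = 60.4 − 60 = 0.4
SSE = 0.04 + 5.76 + 16 + 3.24 + 14.44 + 23.04 + 1.44 + 1 + 31.36 + 0.16 = 96.48
s = √(96.48/8) = √12.06 ≈ 3.47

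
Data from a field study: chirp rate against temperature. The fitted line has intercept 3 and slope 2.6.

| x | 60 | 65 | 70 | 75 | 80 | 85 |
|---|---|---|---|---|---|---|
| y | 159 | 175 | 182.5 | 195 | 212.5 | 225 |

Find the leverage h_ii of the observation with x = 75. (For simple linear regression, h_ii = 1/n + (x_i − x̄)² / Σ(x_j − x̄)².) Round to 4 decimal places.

x̄ = (60 + 65 + 70 + 75 + 80 + 85)/6 = 72.5
Σ(x − x̄)² = 156.25 + 56.25 + 6.25 + 6.25 + 56.25 + 156.25 = 437.5
h = 1/6 + (2.5)²/437.5 = 0.166667 + 0.0142857 = 0.1810

h = 0.1810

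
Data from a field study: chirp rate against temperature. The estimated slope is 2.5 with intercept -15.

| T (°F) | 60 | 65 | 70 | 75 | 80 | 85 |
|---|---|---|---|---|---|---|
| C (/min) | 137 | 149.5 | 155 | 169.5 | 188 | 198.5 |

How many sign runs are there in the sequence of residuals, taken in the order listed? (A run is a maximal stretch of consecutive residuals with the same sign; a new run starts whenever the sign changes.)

T=60: ŷ = -15 + 2.5·60 = 135; e = 137 − 135 = 2
T=65: ŷ = -15 + 2.5·65 = 147.5; e = 149.5 − 147.5 = 2
T=70: ŷ = -15 + 2.5·70 = 160; e = 155 − 160 = -5
T=75: ŷ = -15 + 2.5·75 = 172.5; e = 169.5 − 172.5 = -3
T=80: ŷ = -15 + 2.5·80 = 185; e = 188 − 185 = 3
T=85: ŷ = -15 + 2.5·85 = 197.5; e = 198.5 − 197.5 = 1
Signs: + + − − + +
Runs: +×2, −×2, +×2 → 3

3 runs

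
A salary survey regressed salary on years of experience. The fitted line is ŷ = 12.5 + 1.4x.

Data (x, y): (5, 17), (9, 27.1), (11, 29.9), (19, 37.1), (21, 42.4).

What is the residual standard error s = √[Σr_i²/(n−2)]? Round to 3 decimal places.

x=5: ŷ = 12.5 + 1.4·5 = 19.5; r = 17 − 19.5 = -2.5
x=9: ŷ = 12.5 + 1.4·9 = 25.1; r = 27.1 − 25.1 = 2
x=11: ŷ = 12.5 + 1.4·11 = 27.9; r = 29.9 − 27.9 = 2
x=19: ŷ = 12.5 + 1.4·19 = 39.1; r = 37.1 − 39.1 = -2
x=21: ŷ = 12.5 + 1.4·21 = 41.9; r = 42.4 − 41.9 = 0.5
SSE = 6.25 + 4 + 4 + 4 + 0.25 = 18.5
s = √(18.5/3) = √6.16667 ≈ 2.483

s = 2.483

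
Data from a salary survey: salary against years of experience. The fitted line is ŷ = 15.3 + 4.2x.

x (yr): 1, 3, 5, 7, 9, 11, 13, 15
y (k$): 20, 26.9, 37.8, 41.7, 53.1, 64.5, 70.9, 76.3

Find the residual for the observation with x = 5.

r = 1.5

ŷ = 15.3 + 4.2·5 = 36.3
r = 37.8 − 36.3 = 1.5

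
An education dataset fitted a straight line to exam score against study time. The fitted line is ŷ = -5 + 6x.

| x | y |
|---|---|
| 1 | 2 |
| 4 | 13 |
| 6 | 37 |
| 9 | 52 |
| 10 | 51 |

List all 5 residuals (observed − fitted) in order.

1, -6, 6, 3, -4

x=1: ŷ = -5 + 6·1 = 1; r = 2 − 1 = 1
x=4: ŷ = -5 + 6·4 = 19; r = 13 − 19 = -6
x=6: ŷ = -5 + 6·6 = 31; r = 37 − 31 = 6
x=9: ŷ = -5 + 6·9 = 49; r = 52 − 49 = 3
x=10: ŷ = -5 + 6·10 = 55; r = 51 − 55 = -4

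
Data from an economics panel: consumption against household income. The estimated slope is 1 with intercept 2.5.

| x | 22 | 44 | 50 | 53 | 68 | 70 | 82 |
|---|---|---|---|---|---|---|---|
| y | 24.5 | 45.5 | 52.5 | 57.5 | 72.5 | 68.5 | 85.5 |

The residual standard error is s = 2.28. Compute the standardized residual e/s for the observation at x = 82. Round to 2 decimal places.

0.44

ŷ = 2.5 + 82 = 84.5
e = 85.5 − 84.5 = 1
e/s = 1 / 2.28 = 0.44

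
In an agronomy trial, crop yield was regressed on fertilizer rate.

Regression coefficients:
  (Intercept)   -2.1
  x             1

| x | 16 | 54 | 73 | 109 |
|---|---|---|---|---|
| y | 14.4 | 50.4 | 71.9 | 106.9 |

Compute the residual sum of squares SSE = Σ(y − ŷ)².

SSE = 3.5

x=16: ŷ = -2.1 + 16 = 13.9; r = 14.4 − 13.9 = 0.5
x=54: ŷ = -2.1 + 54 = 51.9; r = 50.4 − 51.9 = -1.5
x=73: ŷ = -2.1 + 73 = 70.9; r = 71.9 − 70.9 = 1
x=109: ŷ = -2.1 + 109 = 106.9; r = 106.9 − 106.9 = 0
SSE = 0.25 + 2.25 + 1 + 0 = 3.5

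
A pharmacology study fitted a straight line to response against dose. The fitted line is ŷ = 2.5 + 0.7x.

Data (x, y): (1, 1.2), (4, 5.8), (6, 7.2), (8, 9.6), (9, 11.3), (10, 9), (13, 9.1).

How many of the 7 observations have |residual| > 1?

4

x=1: ŷ = 2.5 + 0.7·1 = 3.2; e = 1.2 − 3.2 = -2
x=4: ŷ = 2.5 + 0.7·4 = 5.3; e = 5.8 − 5.3 = 0.5
x=6: ŷ = 2.5 + 0.7·6 = 6.7; e = 7.2 − 6.7 = 0.5
x=8: ŷ = 2.5 + 0.7·8 = 8.1; e = 9.6 − 8.1 = 1.5
x=9: ŷ = 2.5 + 0.7·9 = 8.8; e = 11.3 − 8.8 = 2.5
x=10: ŷ = 2.5 + 0.7·10 = 9.5; e = 9 − 9.5 = -0.5
x=13: ŷ = 2.5 + 0.7·13 = 11.6; e = 9.1 − 11.6 = -2.5
|e| > 1: x=1 (|e|=2), x=8 (|e|=1.5), x=9 (|e|=2.5), x=13 (|e|=2.5) → 4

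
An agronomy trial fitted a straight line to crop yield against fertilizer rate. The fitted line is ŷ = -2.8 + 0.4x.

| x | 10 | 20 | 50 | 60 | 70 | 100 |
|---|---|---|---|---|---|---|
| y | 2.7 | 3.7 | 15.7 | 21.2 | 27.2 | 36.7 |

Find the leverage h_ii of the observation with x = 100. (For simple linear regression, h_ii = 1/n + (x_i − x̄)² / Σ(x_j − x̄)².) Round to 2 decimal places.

h = 0.59

x̄ = (10 + 20 + 50 + 60 + 70 + 100)/6 = 51.6667
Σ(x − x̄)² = 1736.11 + 1002.78 + 2.77778 + 69.4444 + 336.111 + 2336.11 = 5483.33
h = 1/6 + (48.3333)²/5483.33 = 0.166667 + 0.426039 = 0.59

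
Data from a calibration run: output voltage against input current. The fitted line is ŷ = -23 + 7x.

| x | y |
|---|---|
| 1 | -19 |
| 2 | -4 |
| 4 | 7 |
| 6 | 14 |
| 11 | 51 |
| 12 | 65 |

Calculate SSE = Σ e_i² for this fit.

SSE = 88

x=1: ŷ = -23 + 7·1 = -16; e = -19 − (-16) = -3
x=2: ŷ = -23 + 7·2 = -9; e = -4 − (-9) = 5
x=4: ŷ = -23 + 7·4 = 5; e = 7 − 5 = 2
x=6: ŷ = -23 + 7·6 = 19; e = 14 − 19 = -5
x=11: ŷ = -23 + 7·11 = 54; e = 51 − 54 = -3
x=12: ŷ = -23 + 7·12 = 61; e = 65 − 61 = 4
SSE = 9 + 25 + 4 + 25 + 9 + 16 = 88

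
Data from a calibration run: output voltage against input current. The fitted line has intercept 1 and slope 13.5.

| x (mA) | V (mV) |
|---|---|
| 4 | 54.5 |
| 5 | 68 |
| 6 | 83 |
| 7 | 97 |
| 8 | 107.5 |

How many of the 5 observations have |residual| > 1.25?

x=4: ŷ = 1 + 13.5·4 = 55; e = 54.5 − 55 = -0.5
x=5: ŷ = 1 + 13.5·5 = 68.5; e = 68 − 68.5 = -0.5
x=6: ŷ = 1 + 13.5·6 = 82; e = 83 − 82 = 1
x=7: ŷ = 1 + 13.5·7 = 95.5; e = 97 − 95.5 = 1.5
x=8: ŷ = 1 + 13.5·8 = 109; e = 107.5 − 109 = -1.5
|e| > 1.25: x=7 (|e|=1.5), x=8 (|e|=1.5) → 2

2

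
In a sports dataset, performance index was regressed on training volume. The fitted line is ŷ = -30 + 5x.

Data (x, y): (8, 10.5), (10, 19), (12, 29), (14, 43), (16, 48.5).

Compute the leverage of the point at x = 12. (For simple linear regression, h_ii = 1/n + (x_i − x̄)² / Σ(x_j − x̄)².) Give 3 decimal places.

h = 0.200

x̄ = (8 + 10 + 12 + 14 + 16)/5 = 12
Σ(x − x̄)² = 16 + 4 + 0 + 4 + 16 = 40
h = 1/5 + (0)²/40 = 0.2 + 0 = 0.200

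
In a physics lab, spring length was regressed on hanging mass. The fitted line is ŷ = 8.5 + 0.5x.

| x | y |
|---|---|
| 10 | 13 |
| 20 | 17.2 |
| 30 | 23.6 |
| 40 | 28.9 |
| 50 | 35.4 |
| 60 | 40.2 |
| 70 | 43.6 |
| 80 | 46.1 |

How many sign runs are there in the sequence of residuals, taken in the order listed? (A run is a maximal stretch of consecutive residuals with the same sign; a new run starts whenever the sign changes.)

3 runs

x=10: ŷ = 8.5 + 0.5·10 = 13.5; r = 13 − 13.5 = -0.5
x=20: ŷ = 8.5 + 0.5·20 = 18.5; r = 17.2 − 18.5 = -1.3
x=30: ŷ = 8.5 + 0.5·30 = 23.5; r = 23.6 − 23.5 = 0.1
x=40: ŷ = 8.5 + 0.5·40 = 28.5; r = 28.9 − 28.5 = 0.4
x=50: ŷ = 8.5 + 0.5·50 = 33.5; r = 35.4 − 33.5 = 1.9
x=60: ŷ = 8.5 + 0.5·60 = 38.5; r = 40.2 − 38.5 = 1.7
x=70: ŷ = 8.5 + 0.5·70 = 43.5; r = 43.6 − 43.5 = 0.1
x=80: ŷ = 8.5 + 0.5·80 = 48.5; r = 46.1 − 48.5 = -2.4
Signs: − − + + + + + −
Runs: −×2, +×5, −×1 → 3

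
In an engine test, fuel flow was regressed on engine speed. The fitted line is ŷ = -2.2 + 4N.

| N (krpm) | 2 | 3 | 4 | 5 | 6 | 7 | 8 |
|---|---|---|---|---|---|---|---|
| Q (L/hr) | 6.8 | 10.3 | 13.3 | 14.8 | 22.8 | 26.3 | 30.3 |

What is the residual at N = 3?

ŷ = -2.2 + 4·3 = 9.8
r = 10.3 − 9.8 = 0.5

r = 0.5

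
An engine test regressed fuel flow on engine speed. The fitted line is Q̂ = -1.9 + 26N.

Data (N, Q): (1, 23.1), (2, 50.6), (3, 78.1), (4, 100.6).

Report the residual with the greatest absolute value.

r = 2

N=1: Q̂ = -1.9 + 26·1 = 24.1; r = 23.1 − 24.1 = -1
N=2: Q̂ = -1.9 + 26·2 = 50.1; r = 50.6 − 50.1 = 0.5
N=3: Q̂ = -1.9 + 26·3 = 76.1; r = 78.1 − 76.1 = 2
N=4: Q̂ = -1.9 + 26·4 = 102.1; r = 100.6 − 102.1 = -1.5
Largest |r| is 2 at N = 3, residual 2.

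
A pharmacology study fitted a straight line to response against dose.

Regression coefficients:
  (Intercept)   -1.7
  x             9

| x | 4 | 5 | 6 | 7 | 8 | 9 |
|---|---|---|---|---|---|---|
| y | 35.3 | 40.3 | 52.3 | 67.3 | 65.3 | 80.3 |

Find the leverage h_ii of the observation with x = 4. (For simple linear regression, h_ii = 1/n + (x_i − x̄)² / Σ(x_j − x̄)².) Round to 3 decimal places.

x̄ = (4 + 5 + 6 + 7 + 8 + 9)/6 = 6.5
Σ(x − x̄)² = 6.25 + 2.25 + 0.25 + 0.25 + 2.25 + 6.25 = 17.5
h = 1/6 + (-2.5)²/17.5 = 0.166667 + 0.357143 = 0.524

h = 0.524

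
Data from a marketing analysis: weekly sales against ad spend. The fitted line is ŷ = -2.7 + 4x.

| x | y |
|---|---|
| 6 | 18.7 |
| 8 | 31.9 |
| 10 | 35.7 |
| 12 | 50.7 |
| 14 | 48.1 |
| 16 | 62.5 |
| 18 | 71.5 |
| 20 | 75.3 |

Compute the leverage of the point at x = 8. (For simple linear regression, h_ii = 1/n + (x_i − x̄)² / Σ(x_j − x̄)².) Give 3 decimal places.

x̄ = (6 + 8 + 10 + 12 + 14 + 16 + 18 + 20)/8 = 13
Σ(x − x̄)² = 49 + 25 + 9 + 1 + 1 + 9 + 25 + 49 = 168
h = 1/8 + (-5)²/168 = 0.125 + 0.14881 = 0.274

h = 0.274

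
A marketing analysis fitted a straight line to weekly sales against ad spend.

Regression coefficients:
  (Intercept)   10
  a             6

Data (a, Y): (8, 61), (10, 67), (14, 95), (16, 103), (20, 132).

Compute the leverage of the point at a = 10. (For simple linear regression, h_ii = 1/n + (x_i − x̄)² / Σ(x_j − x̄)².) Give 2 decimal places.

ā = (8 + 10 + 14 + 16 + 20)/5 = 13.6
Σ(a − ā)² = 31.36 + 12.96 + 0.16 + 5.76 + 40.96 = 91.2
h = 1/5 + (-3.6)²/91.2 = 0.2 + 0.142105 = 0.34

h = 0.34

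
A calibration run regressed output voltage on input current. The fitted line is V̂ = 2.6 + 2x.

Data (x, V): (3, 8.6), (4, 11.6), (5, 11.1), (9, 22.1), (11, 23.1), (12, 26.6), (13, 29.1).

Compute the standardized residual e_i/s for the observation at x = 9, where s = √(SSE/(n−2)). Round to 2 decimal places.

x=3: V̂ = 2.6 + 2·3 = 8.6; e = 8.6 − 8.6 = 0
x=4: V̂ = 2.6 + 2·4 = 10.6; e = 11.6 − 10.6 = 1
x=5: V̂ = 2.6 + 2·5 = 12.6; e = 11.1 − 12.6 = -1.5
x=9: V̂ = 2.6 + 2·9 = 20.6; e = 22.1 − 20.6 = 1.5
x=11: V̂ = 2.6 + 2·11 = 24.6; e = 23.1 − 24.6 = -1.5
x=12: V̂ = 2.6 + 2·12 = 26.6; e = 26.6 − 26.6 = 0
x=13: V̂ = 2.6 + 2·13 = 28.6; e = 29.1 − 28.6 = 0.5
SSE = 0 + 1 + 2.25 + 2.25 + 2.25 + 0 + 0.25 = 8
s = √(8/5) = 1.26491
e/s = 1.5 / 1.26491 = 1.19

1.19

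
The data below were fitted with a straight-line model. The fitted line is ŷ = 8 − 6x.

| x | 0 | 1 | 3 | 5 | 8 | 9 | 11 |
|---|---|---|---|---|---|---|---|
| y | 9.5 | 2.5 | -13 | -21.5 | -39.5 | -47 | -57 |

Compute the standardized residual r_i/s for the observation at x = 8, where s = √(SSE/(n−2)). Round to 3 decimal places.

0.299

x=0: ŷ = 8 − 6·0 = 8; r = 9.5 − 8 = 1.5
x=1: ŷ = 8 − 6·1 = 2; r = 2.5 − 2 = 0.5
x=3: ŷ = 8 − 6·3 = -10; r = -13 − (-10) = -3
x=5: ŷ = 8 − 6·5 = -22; r = -21.5 − (-22) = 0.5
x=8: ŷ = 8 − 6·8 = -40; r = -39.5 − (-40) = 0.5
x=9: ŷ = 8 − 6·9 = -46; r = -47 − (-46) = -1
x=11: ŷ = 8 − 6·11 = -58; r = -57 − (-58) = 1
SSE = 2.25 + 0.25 + 9 + 0.25 + 0.25 + 1 + 1 = 14
s = √(14/5) = 1.67332
r/s = 0.5 / 1.67332 = 0.299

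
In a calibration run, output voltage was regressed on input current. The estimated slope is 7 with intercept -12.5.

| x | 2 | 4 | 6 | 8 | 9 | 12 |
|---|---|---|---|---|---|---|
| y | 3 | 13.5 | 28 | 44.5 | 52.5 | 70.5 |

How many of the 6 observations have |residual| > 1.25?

4

x=2: ŷ = -12.5 + 7·2 = 1.5; e = 3 − 1.5 = 1.5
x=4: ŷ = -12.5 + 7·4 = 15.5; e = 13.5 − 15.5 = -2
x=6: ŷ = -12.5 + 7·6 = 29.5; e = 28 − 29.5 = -1.5
x=8: ŷ = -12.5 + 7·8 = 43.5; e = 44.5 − 43.5 = 1
x=9: ŷ = -12.5 + 7·9 = 50.5; e = 52.5 − 50.5 = 2
x=12: ŷ = -12.5 + 7·12 = 71.5; e = 70.5 − 71.5 = -1
|e| > 1.25: x=2 (|e|=1.5), x=4 (|e|=2), x=6 (|e|=1.5), x=9 (|e|=2) → 4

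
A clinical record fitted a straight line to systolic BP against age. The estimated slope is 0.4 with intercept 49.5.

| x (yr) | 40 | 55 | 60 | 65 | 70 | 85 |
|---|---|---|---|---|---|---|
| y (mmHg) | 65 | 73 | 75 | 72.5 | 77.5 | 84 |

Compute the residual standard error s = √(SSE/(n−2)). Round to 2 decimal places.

x=40: ŷ = 49.5 + 0.4·40 = 65.5; r = 65 − 65.5 = -0.5
x=55: ŷ = 49.5 + 0.4·55 = 71.5; r = 73 − 71.5 = 1.5
x=60: ŷ = 49.5 + 0.4·60 = 73.5; r = 75 − 73.5 = 1.5
x=65: ŷ = 49.5 + 0.4·65 = 75.5; r = 72.5 − 75.5 = -3
x=70: ŷ = 49.5 + 0.4·70 = 77.5; r = 77.5 − 77.5 = 0
x=85: ŷ = 49.5 + 0.4·85 = 83.5; r = 84 − 83.5 = 0.5
SSE = 0.25 + 2.25 + 2.25 + 9 + 0 + 0.25 = 14
s = √(14/4) = √3.5 ≈ 1.87

s = 1.87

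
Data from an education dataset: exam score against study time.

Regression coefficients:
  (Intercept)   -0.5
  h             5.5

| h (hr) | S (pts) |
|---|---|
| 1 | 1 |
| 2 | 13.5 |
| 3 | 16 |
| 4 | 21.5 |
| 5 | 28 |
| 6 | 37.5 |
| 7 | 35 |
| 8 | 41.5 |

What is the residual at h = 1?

ŷ = -0.5 + 5.5·1 = 5
e = 1 − 5 = -4

e = -4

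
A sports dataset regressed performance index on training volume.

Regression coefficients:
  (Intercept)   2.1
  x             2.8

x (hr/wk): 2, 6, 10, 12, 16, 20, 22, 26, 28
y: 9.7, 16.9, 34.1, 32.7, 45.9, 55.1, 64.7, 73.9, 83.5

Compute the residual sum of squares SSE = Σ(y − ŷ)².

SSE = 54

x=2: ŷ = 2.1 + 2.8·2 = 7.7; r = 9.7 − 7.7 = 2
x=6: ŷ = 2.1 + 2.8·6 = 18.9; r = 16.9 − 18.9 = -2
x=10: ŷ = 2.1 + 2.8·10 = 30.1; r = 34.1 − 30.1 = 4
x=12: ŷ = 2.1 + 2.8·12 = 35.7; r = 32.7 − 35.7 = -3
x=16: ŷ = 2.1 + 2.8·16 = 46.9; r = 45.9 − 46.9 = -1
x=20: ŷ = 2.1 + 2.8·20 = 58.1; r = 55.1 − 58.1 = -3
x=22: ŷ = 2.1 + 2.8·22 = 63.7; r = 64.7 − 63.7 = 1
x=26: ŷ = 2.1 + 2.8·26 = 74.9; r = 73.9 − 74.9 = -1
x=28: ŷ = 2.1 + 2.8·28 = 80.5; r = 83.5 − 80.5 = 3
SSE = 4 + 4 + 16 + 9 + 1 + 9 + 1 + 1 + 9 = 54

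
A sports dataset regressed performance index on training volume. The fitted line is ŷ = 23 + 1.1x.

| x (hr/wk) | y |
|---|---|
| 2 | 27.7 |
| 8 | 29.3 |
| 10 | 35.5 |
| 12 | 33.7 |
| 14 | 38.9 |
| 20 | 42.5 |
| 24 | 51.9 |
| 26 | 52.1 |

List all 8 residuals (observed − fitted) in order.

2.5, -2.5, 1.5, -2.5, 0.5, -2.5, 2.5, 0.5

x=2: ŷ = 23 + 1.1·2 = 25.2; e = 27.7 − 25.2 = 2.5
x=8: ŷ = 23 + 1.1·8 = 31.8; e = 29.3 − 31.8 = -2.5
x=10: ŷ = 23 + 1.1·10 = 34; e = 35.5 − 34 = 1.5
x=12: ŷ = 23 + 1.1·12 = 36.2; e = 33.7 − 36.2 = -2.5
x=14: ŷ = 23 + 1.1·14 = 38.4; e = 38.9 − 38.4 = 0.5
x=20: ŷ = 23 + 1.1·20 = 45; e = 42.5 − 45 = -2.5
x=24: ŷ = 23 + 1.1·24 = 49.4; e = 51.9 − 49.4 = 2.5
x=26: ŷ = 23 + 1.1·26 = 51.6; e = 52.1 − 51.6 = 0.5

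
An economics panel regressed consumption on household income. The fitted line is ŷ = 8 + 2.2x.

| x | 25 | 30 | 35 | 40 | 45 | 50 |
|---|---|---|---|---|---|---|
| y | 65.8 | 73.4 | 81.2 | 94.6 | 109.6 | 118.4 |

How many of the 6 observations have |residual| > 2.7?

2

x=25: ŷ = 8 + 2.2·25 = 63; e = 65.8 − 63 = 2.8
x=30: ŷ = 8 + 2.2·30 = 74; e = 73.4 − 74 = -0.6
x=35: ŷ = 8 + 2.2·35 = 85; e = 81.2 − 85 = -3.8
x=40: ŷ = 8 + 2.2·40 = 96; e = 94.6 − 96 = -1.4
x=45: ŷ = 8 + 2.2·45 = 107; e = 109.6 − 107 = 2.6
x=50: ŷ = 8 + 2.2·50 = 118; e = 118.4 − 118 = 0.4
|e| > 2.7: x=25 (|e|=2.8), x=35 (|e|=3.8) → 2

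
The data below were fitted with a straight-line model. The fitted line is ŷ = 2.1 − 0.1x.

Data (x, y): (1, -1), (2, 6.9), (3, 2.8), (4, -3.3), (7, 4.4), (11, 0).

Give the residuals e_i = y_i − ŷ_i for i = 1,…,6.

-3, 5, 1, -5, 3, -1

x=1: ŷ = 2.1 − 0.1·1 = 2; e = -1 − 2 = -3
x=2: ŷ = 2.1 − 0.1·2 = 1.9; e = 6.9 − 1.9 = 5
x=3: ŷ = 2.1 − 0.1·3 = 1.8; e = 2.8 − 1.8 = 1
x=4: ŷ = 2.1 − 0.1·4 = 1.7; e = -3.3 − 1.7 = -5
x=7: ŷ = 2.1 − 0.1·7 = 1.4; e = 4.4 − 1.4 = 3
x=11: ŷ = 2.1 − 0.1·11 = 1; e = 0 − 1 = -1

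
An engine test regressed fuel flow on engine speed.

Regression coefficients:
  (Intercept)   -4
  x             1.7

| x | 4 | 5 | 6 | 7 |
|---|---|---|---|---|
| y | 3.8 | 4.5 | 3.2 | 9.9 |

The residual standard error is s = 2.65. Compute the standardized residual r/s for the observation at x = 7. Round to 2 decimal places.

ŷ = -4 + 1.7·7 = 7.9
r = 9.9 − 7.9 = 2
r/s = 2 / 2.65 = 0.75

0.75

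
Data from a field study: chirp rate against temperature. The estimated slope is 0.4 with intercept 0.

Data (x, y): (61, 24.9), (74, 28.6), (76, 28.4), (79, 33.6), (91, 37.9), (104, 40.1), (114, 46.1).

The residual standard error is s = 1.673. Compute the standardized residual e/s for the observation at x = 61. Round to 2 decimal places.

0.30

ŷ = 0.4·61 = 24.4
e = 24.9 − 24.4 = 0.5
e/s = 0.5 / 1.673 = 0.30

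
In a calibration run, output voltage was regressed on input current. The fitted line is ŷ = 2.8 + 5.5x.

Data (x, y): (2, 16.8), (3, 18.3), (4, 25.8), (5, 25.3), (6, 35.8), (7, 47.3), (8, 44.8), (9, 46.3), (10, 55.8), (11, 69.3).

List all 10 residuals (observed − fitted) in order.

3, -1, 1, -5, 0, 6, -2, -6, -2, 6

x=2: ŷ = 2.8 + 5.5·2 = 13.8; e = 16.8 − 13.8 = 3
x=3: ŷ = 2.8 + 5.5·3 = 19.3; e = 18.3 − 19.3 = -1
x=4: ŷ = 2.8 + 5.5·4 = 24.8; e = 25.8 − 24.8 = 1
x=5: ŷ = 2.8 + 5.5·5 = 30.3; e = 25.3 − 30.3 = -5
x=6: ŷ = 2.8 + 5.5·6 = 35.8; e = 35.8 − 35.8 = 0
x=7: ŷ = 2.8 + 5.5·7 = 41.3; e = 47.3 − 41.3 = 6
x=8: ŷ = 2.8 + 5.5·8 = 46.8; e = 44.8 − 46.8 = -2
x=9: ŷ = 2.8 + 5.5·9 = 52.3; e = 46.3 − 52.3 = -6
x=10: ŷ = 2.8 + 5.5·10 = 57.8; e = 55.8 − 57.8 = -2
x=11: ŷ = 2.8 + 5.5·11 = 63.3; e = 69.3 − 63.3 = 6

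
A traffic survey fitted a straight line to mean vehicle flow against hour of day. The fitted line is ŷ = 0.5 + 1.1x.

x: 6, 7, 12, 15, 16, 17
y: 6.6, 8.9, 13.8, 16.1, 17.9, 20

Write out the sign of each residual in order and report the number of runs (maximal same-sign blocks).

x=6: ŷ = 0.5 + 1.1·6 = 7.1; r = 6.6 − 7.1 = -0.5
x=7: ŷ = 0.5 + 1.1·7 = 8.2; r = 8.9 − 8.2 = 0.7
x=12: ŷ = 0.5 + 1.1·12 = 13.7; r = 13.8 − 13.7 = 0.1
x=15: ŷ = 0.5 + 1.1·15 = 17; r = 16.1 − 17 = -0.9
x=16: ŷ = 0.5 + 1.1·16 = 18.1; r = 17.9 − 18.1 = -0.2
x=17: ŷ = 0.5 + 1.1·17 = 19.2; r = 20 − 19.2 = 0.8
Signs: − + + − − +
Runs: −×1, +×2, −×2, +×1 → 4

4 runs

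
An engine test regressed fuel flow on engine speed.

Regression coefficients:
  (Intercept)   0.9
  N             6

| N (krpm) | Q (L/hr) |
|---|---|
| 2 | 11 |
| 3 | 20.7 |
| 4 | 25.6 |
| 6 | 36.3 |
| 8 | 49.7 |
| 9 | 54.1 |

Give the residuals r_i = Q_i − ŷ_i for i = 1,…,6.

N=2: ŷ = 0.9 + 6·2 = 12.9; r = 11 − 12.9 = -1.9
N=3: ŷ = 0.9 + 6·3 = 18.9; r = 20.7 − 18.9 = 1.8
N=4: ŷ = 0.9 + 6·4 = 24.9; r = 25.6 − 24.9 = 0.7
N=6: ŷ = 0.9 + 6·6 = 36.9; r = 36.3 − 36.9 = -0.6
N=8: ŷ = 0.9 + 6·8 = 48.9; r = 49.7 − 48.9 = 0.8
N=9: ŷ = 0.9 + 6·9 = 54.9; r = 54.1 − 54.9 = -0.8

-1.9, 1.8, 0.7, -0.6, 0.8, -0.8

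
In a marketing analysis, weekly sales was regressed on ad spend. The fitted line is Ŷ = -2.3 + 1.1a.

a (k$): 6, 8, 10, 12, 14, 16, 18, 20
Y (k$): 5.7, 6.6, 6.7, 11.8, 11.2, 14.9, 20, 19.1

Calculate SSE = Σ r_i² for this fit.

SSE = 17.16

a=6: Ŷ = -2.3 + 1.1·6 = 4.3; r = 5.7 − 4.3 = 1.4
a=8: Ŷ = -2.3 + 1.1·8 = 6.5; r = 6.6 − 6.5 = 0.1
a=10: Ŷ = -2.3 + 1.1·10 = 8.7; r = 6.7 − 8.7 = -2
a=12: Ŷ = -2.3 + 1.1·12 = 10.9; r = 11.8 − 10.9 = 0.9
a=14: Ŷ = -2.3 + 1.1·14 = 13.1; r = 11.2 − 13.1 = -1.9
a=16: Ŷ = -2.3 + 1.1·16 = 15.3; r = 14.9 − 15.3 = -0.4
a=18: Ŷ = -2.3 + 1.1·18 = 17.5; r = 20 − 17.5 = 2.5
a=20: Ŷ = -2.3 + 1.1·20 = 19.7; r = 19.1 − 19.7 = -0.6
SSE = 1.96 + 0.01 + 4 + 0.81 + 3.61 + 0.16 + 6.25 + 0.36 = 17.16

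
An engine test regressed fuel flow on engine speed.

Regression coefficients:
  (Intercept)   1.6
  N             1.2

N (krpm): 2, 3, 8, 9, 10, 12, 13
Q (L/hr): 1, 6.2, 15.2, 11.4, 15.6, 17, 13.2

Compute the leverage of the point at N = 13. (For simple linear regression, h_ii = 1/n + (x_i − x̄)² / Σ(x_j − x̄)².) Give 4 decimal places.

N̄ = (2 + 3 + 8 + 9 + 10 + 12 + 13)/7 = 8.14286
Σ(N − N̄)² = 37.7347 + 26.449 + 0.0204082 + 0.734694 + 3.44898 + 14.8776 + 23.5918 = 106.857
h = 1/7 + (4.85714)²/106.857 = 0.142857 + 0.220779 = 0.3636

h = 0.3636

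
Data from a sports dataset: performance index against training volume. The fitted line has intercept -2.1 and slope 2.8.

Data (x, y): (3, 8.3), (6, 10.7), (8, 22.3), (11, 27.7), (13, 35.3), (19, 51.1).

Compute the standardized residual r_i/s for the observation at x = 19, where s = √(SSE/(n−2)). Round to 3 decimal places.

x=3: ŷ = -2.1 + 2.8·3 = 6.3; r = 8.3 − 6.3 = 2
x=6: ŷ = -2.1 + 2.8·6 = 14.7; r = 10.7 − 14.7 = -4
x=8: ŷ = -2.1 + 2.8·8 = 20.3; r = 22.3 − 20.3 = 2
x=11: ŷ = -2.1 + 2.8·11 = 28.7; r = 27.7 − 28.7 = -1
x=13: ŷ = -2.1 + 2.8·13 = 34.3; r = 35.3 − 34.3 = 1
x=19: ŷ = -2.1 + 2.8·19 = 51.1; r = 51.1 − 51.1 = 0
SSE = 4 + 16 + 4 + 1 + 1 + 0 = 26
s = √(26/4) = 2.54951
r/s = 0 / 2.54951 = 0.000

0.000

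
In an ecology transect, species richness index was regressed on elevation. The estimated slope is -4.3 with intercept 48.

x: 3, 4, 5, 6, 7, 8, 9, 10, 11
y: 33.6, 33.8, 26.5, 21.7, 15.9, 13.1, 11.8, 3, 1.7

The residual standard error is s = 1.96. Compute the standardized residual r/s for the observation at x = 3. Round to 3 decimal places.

ŷ = 48 − 4.3·3 = 35.1
r = 33.6 − 35.1 = -1.5
r/s = -1.5 / 1.96 = -0.765

-0.765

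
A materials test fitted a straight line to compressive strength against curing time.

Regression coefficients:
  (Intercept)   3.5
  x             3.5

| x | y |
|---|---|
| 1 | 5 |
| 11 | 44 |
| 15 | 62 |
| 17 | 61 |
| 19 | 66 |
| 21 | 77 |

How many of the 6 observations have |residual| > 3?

2

x=1: ŷ = 3.5 + 3.5·1 = 7; r = 5 − 7 = -2
x=11: ŷ = 3.5 + 3.5·11 = 42; r = 44 − 42 = 2
x=15: ŷ = 3.5 + 3.5·15 = 56; r = 62 − 56 = 6
x=17: ŷ = 3.5 + 3.5·17 = 63; r = 61 − 63 = -2
x=19: ŷ = 3.5 + 3.5·19 = 70; r = 66 − 70 = -4
x=21: ŷ = 3.5 + 3.5·21 = 77; r = 77 − 77 = 0
|r| > 3: x=15 (|r|=6), x=19 (|r|=4) → 2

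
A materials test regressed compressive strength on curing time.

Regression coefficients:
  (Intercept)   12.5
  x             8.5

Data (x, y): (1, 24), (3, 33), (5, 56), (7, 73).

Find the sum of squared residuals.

SSE = 36

x=1: ŷ = 12.5 + 8.5·1 = 21; r = 24 − 21 = 3
x=3: ŷ = 12.5 + 8.5·3 = 38; r = 33 − 38 = -5
x=5: ŷ = 12.5 + 8.5·5 = 55; r = 56 − 55 = 1
x=7: ŷ = 12.5 + 8.5·7 = 72; r = 73 − 72 = 1
SSE = 9 + 25 + 1 + 1 = 36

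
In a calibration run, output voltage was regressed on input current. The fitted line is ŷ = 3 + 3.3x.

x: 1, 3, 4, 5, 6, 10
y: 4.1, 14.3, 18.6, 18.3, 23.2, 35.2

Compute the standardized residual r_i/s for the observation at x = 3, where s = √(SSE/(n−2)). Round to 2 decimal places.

x=1: ŷ = 3 + 3.3·1 = 6.3; r = 4.1 − 6.3 = -2.2
x=3: ŷ = 3 + 3.3·3 = 12.9; r = 14.3 − 12.9 = 1.4
x=4: ŷ = 3 + 3.3·4 = 16.2; r = 18.6 − 16.2 = 2.4
x=5: ŷ = 3 + 3.3·5 = 19.5; r = 18.3 − 19.5 = -1.2
x=6: ŷ = 3 + 3.3·6 = 22.8; r = 23.2 − 22.8 = 0.4
x=10: ŷ = 3 + 3.3·10 = 36; r = 35.2 − 36 = -0.8
SSE = 4.84 + 1.96 + 5.76 + 1.44 + 0.16 + 0.64 = 14.8
s = √(14.8/4) = 1.92354
r/s = 1.4 / 1.92354 = 0.73

0.73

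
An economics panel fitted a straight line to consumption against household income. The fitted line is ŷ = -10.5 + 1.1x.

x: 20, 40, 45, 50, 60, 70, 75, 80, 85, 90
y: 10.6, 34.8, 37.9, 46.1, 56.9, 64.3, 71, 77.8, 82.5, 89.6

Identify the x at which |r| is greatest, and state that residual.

x = 70, r = -2.2

x=20: ŷ = -10.5 + 1.1·20 = 11.5; r = 10.6 − 11.5 = -0.9
x=40: ŷ = -10.5 + 1.1·40 = 33.5; r = 34.8 − 33.5 = 1.3
x=45: ŷ = -10.5 + 1.1·45 = 39; r = 37.9 − 39 = -1.1
x=50: ŷ = -10.5 + 1.1·50 = 44.5; r = 46.1 − 44.5 = 1.6
x=60: ŷ = -10.5 + 1.1·60 = 55.5; r = 56.9 − 55.5 = 1.4
x=70: ŷ = -10.5 + 1.1·70 = 66.5; r = 64.3 − 66.5 = -2.2
x=75: ŷ = -10.5 + 1.1·75 = 72; r = 71 − 72 = -1
x=80: ŷ = -10.5 + 1.1·80 = 77.5; r = 77.8 − 77.5 = 0.3
x=85: ŷ = -10.5 + 1.1·85 = 83; r = 82.5 − 83 = -0.5
x=90: ŷ = -10.5 + 1.1·90 = 88.5; r = 89.6 − 88.5 = 1.1
Largest |r| is 2.2 at x = 70, residual -2.2.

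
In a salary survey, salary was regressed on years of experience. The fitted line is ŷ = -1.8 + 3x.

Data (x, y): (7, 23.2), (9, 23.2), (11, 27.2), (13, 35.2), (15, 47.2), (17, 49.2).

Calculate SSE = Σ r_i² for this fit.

x=7: ŷ = -1.8 + 3·7 = 19.2; r = 23.2 − 19.2 = 4
x=9: ŷ = -1.8 + 3·9 = 25.2; r = 23.2 − 25.2 = -2
x=11: ŷ = -1.8 + 3·11 = 31.2; r = 27.2 − 31.2 = -4
x=13: ŷ = -1.8 + 3·13 = 37.2; r = 35.2 − 37.2 = -2
x=15: ŷ = -1.8 + 3·15 = 43.2; r = 47.2 − 43.2 = 4
x=17: ŷ = -1.8 + 3·17 = 49.2; r = 49.2 − 49.2 = 0
SSE = 16 + 4 + 16 + 4 + 16 + 0 = 56

SSE = 56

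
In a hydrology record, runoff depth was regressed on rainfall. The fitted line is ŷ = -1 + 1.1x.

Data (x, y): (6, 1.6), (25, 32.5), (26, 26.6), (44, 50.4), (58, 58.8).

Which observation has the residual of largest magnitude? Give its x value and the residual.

x=6: ŷ = -1 + 1.1·6 = 5.6; e = 1.6 − 5.6 = -4
x=25: ŷ = -1 + 1.1·25 = 26.5; e = 32.5 − 26.5 = 6
x=26: ŷ = -1 + 1.1·26 = 27.6; e = 26.6 − 27.6 = -1
x=44: ŷ = -1 + 1.1·44 = 47.4; e = 50.4 − 47.4 = 3
x=58: ŷ = -1 + 1.1·58 = 62.8; e = 58.8 − 62.8 = -4
Largest |e| is 6 at x = 25, residual 6.

x = 25, e = 6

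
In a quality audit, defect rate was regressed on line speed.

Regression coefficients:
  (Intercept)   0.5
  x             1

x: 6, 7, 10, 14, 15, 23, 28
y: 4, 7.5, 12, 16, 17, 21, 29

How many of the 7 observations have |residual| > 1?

x=6: ŷ = 0.5 + 6 = 6.5; r = 4 − 6.5 = -2.5
x=7: ŷ = 0.5 + 7 = 7.5; r = 7.5 − 7.5 = 0
x=10: ŷ = 0.5 + 10 = 10.5; r = 12 − 10.5 = 1.5
x=14: ŷ = 0.5 + 14 = 14.5; r = 16 − 14.5 = 1.5
x=15: ŷ = 0.5 + 15 = 15.5; r = 17 − 15.5 = 1.5
x=23: ŷ = 0.5 + 23 = 23.5; r = 21 − 23.5 = -2.5
x=28: ŷ = 0.5 + 28 = 28.5; r = 29 − 28.5 = 0.5
|r| > 1: x=6 (|r|=2.5), x=10 (|r|=1.5), x=14 (|r|=1.5), x=15 (|r|=1.5), x=23 (|r|=2.5) → 5

5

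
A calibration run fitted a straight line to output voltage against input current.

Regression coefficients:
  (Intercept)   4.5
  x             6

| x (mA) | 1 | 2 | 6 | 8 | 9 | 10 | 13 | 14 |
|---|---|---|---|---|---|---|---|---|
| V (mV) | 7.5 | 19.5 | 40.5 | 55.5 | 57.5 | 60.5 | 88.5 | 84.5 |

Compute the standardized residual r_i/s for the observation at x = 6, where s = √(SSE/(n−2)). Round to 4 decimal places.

0.0000

x=1: ŷ = 4.5 + 6·1 = 10.5; r = 7.5 − 10.5 = -3
x=2: ŷ = 4.5 + 6·2 = 16.5; r = 19.5 − 16.5 = 3
x=6: ŷ = 4.5 + 6·6 = 40.5; r = 40.5 − 40.5 = 0
x=8: ŷ = 4.5 + 6·8 = 52.5; r = 55.5 − 52.5 = 3
x=9: ŷ = 4.5 + 6·9 = 58.5; r = 57.5 − 58.5 = -1
x=10: ŷ = 4.5 + 6·10 = 64.5; r = 60.5 − 64.5 = -4
x=13: ŷ = 4.5 + 6·13 = 82.5; r = 88.5 − 82.5 = 6
x=14: ŷ = 4.5 + 6·14 = 88.5; r = 84.5 − 88.5 = -4
SSE = 9 + 9 + 0 + 9 + 1 + 16 + 36 + 16 = 96
s = √(96/6) = 4
r/s = 0 / 4 = 0.0000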